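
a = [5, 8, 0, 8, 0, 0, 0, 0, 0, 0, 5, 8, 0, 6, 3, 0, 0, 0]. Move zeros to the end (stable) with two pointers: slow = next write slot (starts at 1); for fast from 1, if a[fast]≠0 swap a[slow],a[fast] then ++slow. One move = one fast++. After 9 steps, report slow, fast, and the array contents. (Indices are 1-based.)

slow=4, fast=10, a=[5, 8, 8, 0, 0, 0, 0, 0, 0, 0, 5, 8, 0, 6, 3, 0, 0, 0]

(s=1,f=1) a[fast]=5≠0 swap→a[1]=5 → slow++,fast++
(s=2,f=2) a[fast]=8≠0 swap→a[2]=8 → slow++,fast++
(s=3,f=3) a[fast]=0 → fast++
(s=3,f=4) a[fast]=8≠0 swap→a[3]=8 → slow++,fast++
(s=4,f=5) a[fast]=0 → fast++
(s=4,f=6) a[fast]=0 → fast++
(s=4,f=7) a[fast]=0 → fast++
(s=4,f=8) a[fast]=0 → fast++
(s=4,f=9) a[fast]=0 → fast++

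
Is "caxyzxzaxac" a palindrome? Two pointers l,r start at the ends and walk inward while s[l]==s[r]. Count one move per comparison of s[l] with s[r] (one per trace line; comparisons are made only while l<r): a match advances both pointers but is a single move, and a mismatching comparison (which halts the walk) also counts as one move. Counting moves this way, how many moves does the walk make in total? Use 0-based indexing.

4 moves

l=0 r=10: 'c'=='c', l++,r--
l=1 r=9: 'a'=='a', l++,r--
l=2 r=8: 'x'=='x', l++,r--
l=3 r=7: 'y'!='a', stop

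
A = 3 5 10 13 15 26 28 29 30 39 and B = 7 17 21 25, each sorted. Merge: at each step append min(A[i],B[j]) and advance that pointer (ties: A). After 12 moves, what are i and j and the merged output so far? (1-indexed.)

i=9, j=5, merged so far=[3, 5, 7, 10, 13, 15, 17, 21, 25, 26, 28, 29]

[i=1,j=1] A[i]=3<=B[j]=7 take 3 → i++
[i=2,j=1] A[i]=5<=B[j]=7 take 5 → i++
[i=3,j=1] A[i]=10>B[j]=7 take 7 → j++
[i=3,j=2] A[i]=10<=B[j]=17 take 10 → i++
[i=4,j=2] A[i]=13<=B[j]=17 take 13 → i++
[i=5,j=2] A[i]=15<=B[j]=17 take 15 → i++
[i=6,j=2] A[i]=26>B[j]=17 take 17 → j++
[i=6,j=3] A[i]=26>B[j]=21 take 21 → j++
[i=6,j=4] A[i]=26>B[j]=25 take 25 → j++
[i=6,j=5] B done, take A[i]=26 → i++
[i=7,j=5] B done, take A[i]=28 → i++
[i=8,j=5] B done, take A[i]=29 → i++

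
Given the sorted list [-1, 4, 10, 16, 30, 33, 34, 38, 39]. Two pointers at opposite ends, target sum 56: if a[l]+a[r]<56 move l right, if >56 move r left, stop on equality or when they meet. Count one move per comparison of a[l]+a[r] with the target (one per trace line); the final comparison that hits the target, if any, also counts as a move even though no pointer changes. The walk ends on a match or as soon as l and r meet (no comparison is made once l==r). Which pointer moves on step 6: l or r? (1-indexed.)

[1,9] -1+39=38 <56 → l++
[2,9] 4+39=43 <56 → l++
[3,9] 10+39=49 <56 → l++
[4,9] 16+39=55 <56 → l++
[5,9] 30+39=69 >56 → r--
[5,8] 30+38=68 >56 → r--

r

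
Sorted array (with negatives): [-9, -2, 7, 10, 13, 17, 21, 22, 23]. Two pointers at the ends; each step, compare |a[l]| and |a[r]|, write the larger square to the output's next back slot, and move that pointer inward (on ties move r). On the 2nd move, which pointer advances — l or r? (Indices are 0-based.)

r

l=0 r=8: |-9|<=|23| out[8]=529, r--
l=0 r=7: |-9|<=|22| out[7]=484, r--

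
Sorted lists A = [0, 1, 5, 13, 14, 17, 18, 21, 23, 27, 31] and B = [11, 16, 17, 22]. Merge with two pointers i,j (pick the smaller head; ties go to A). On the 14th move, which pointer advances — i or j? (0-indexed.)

i

i=0 j=0: A[i]=0<=B[j]=11 take 0, i++
i=1 j=0: A[i]=1<=B[j]=11 take 1, i++
i=2 j=0: A[i]=5<=B[j]=11 take 5, i++
i=3 j=0: A[i]=13>B[j]=11 take 11, j++
i=3 j=1: A[i]=13<=B[j]=16 take 13, i++
i=4 j=1: A[i]=14<=B[j]=16 take 14, i++
i=5 j=1: A[i]=17>B[j]=16 take 16, j++
i=5 j=2: A[i]=17<=B[j]=17 take 17, i++
i=6 j=2: A[i]=18>B[j]=17 take 17, j++
i=6 j=3: A[i]=18<=B[j]=22 take 18, i++
i=7 j=3: A[i]=21<=B[j]=22 take 21, i++
i=8 j=3: A[i]=23>B[j]=22 take 22, j++
i=8 j=4: B done, take A[i]=23, i++
i=9 j=4: B done, take A[i]=27, i++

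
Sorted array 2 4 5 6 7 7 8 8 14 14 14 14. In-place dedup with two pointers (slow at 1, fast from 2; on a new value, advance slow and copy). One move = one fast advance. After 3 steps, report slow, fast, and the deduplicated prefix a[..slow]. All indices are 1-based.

(s=1,f=2) a[fast]=4≠a[slow]=2 write a[2]=4 → slow++,fast++
(s=2,f=3) a[fast]=5≠a[slow]=4 write a[3]=5 → slow++,fast++
(s=3,f=4) a[fast]=6≠a[slow]=5 write a[4]=6 → slow++,fast++

slow=4, fast=5, prefix=[2, 4, 5, 6]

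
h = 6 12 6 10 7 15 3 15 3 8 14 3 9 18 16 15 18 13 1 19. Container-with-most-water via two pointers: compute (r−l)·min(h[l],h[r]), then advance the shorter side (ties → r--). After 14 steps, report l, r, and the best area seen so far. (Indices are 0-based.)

l=14, r=19, best area=216

l=0 r=19: min(6,19)*19=114 best=114 *, l++
l=1 r=19: min(12,19)*18=216 best=216 *, l++
l=2 r=19: min(6,19)*17=102 best=216, l++
l=3 r=19: min(10,19)*16=160 best=216, l++
l=4 r=19: min(7,19)*15=105 best=216, l++
l=5 r=19: min(15,19)*14=210 best=216, l++
l=6 r=19: min(3,19)*13=39 best=216, l++
l=7 r=19: min(15,19)*12=180 best=216, l++
l=8 r=19: min(3,19)*11=33 best=216, l++
l=9 r=19: min(8,19)*10=80 best=216, l++
l=10 r=19: min(14,19)*9=126 best=216, l++
l=11 r=19: min(3,19)*8=24 best=216, l++
l=12 r=19: min(9,19)*7=63 best=216, l++
l=13 r=19: min(18,19)*6=108 best=216, l++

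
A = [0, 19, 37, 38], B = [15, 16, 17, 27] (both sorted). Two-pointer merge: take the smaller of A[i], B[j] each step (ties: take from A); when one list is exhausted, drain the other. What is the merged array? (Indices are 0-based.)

i=0 j=0: A[i]=0<=B[j]=15 take 0, i++
i=1 j=0: A[i]=19>B[j]=15 take 15, j++
i=1 j=1: A[i]=19>B[j]=16 take 16, j++
i=1 j=2: A[i]=19>B[j]=17 take 17, j++
i=1 j=3: A[i]=19<=B[j]=27 take 19, i++
i=2 j=3: A[i]=37>B[j]=27 take 27, j++
i=2 j=4: B done, take A[i]=37, i++
i=3 j=4: B done, take A[i]=38, i++

[0, 15, 16, 17, 19, 27, 37, 38]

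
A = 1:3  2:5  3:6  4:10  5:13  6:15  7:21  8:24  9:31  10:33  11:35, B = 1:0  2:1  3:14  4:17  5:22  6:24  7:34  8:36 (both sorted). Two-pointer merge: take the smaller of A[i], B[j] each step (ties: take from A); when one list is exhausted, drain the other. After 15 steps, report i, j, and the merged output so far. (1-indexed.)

i=1 j=1: A[i]=3>B[j]=0 take 0, j++
i=1 j=2: A[i]=3>B[j]=1 take 1, j++
i=1 j=3: A[i]=3<=B[j]=14 take 3, i++
i=2 j=3: A[i]=5<=B[j]=14 take 5, i++
i=3 j=3: A[i]=6<=B[j]=14 take 6, i++
i=4 j=3: A[i]=10<=B[j]=14 take 10, i++
i=5 j=3: A[i]=13<=B[j]=14 take 13, i++
i=6 j=3: A[i]=15>B[j]=14 take 14, j++
i=6 j=4: A[i]=15<=B[j]=17 take 15, i++
i=7 j=4: A[i]=21>B[j]=17 take 17, j++
i=7 j=5: A[i]=21<=B[j]=22 take 21, i++
i=8 j=5: A[i]=24>B[j]=22 take 22, j++
i=8 j=6: A[i]=24<=B[j]=24 take 24, i++
i=9 j=6: A[i]=31>B[j]=24 take 24, j++
i=9 j=7: A[i]=31<=B[j]=34 take 31, i++

i=10, j=7, merged so far=[0, 1, 3, 5, 6, 10, 13, 14, 15, 17, 21, 22, 24, 24, 31]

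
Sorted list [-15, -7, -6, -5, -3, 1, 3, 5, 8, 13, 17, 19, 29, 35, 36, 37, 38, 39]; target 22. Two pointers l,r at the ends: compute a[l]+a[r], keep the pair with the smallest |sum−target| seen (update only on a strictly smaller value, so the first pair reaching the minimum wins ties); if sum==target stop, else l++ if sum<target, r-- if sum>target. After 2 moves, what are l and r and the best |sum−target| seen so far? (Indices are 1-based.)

l=1, r=16, best |Δ|=1

l=1 r=18: -15+39=24 d=2 *, r--
l=1 r=17: -15+38=23 d=1 *, r--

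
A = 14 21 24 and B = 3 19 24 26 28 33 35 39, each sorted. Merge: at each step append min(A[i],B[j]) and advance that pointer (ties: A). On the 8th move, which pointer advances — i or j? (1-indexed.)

j

[i=1,j=1] A[i]=14>B[j]=3 take 3 → j++
[i=1,j=2] A[i]=14<=B[j]=19 take 14 → i++
[i=2,j=2] A[i]=21>B[j]=19 take 19 → j++
[i=2,j=3] A[i]=21<=B[j]=24 take 21 → i++
[i=3,j=3] A[i]=24<=B[j]=24 take 24 → i++
[i=4,j=3] A done, take B[j]=24 → j++
[i=4,j=4] A done, take B[j]=26 → j++
[i=4,j=5] A done, take B[j]=28 → j++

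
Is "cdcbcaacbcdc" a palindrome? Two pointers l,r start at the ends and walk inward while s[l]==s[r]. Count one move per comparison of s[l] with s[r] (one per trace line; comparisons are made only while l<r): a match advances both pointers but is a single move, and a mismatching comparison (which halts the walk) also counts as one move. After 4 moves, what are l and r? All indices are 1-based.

l=5, r=8

[1,12] 'c'=='c' → l++,r--
[2,11] 'd'=='d' → l++,r--
[3,10] 'c'=='c' → l++,r--
[4,9] 'b'=='b' → l++,r--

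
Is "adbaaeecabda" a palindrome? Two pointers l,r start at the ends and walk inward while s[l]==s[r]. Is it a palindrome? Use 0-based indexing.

not a palindrome (mismatch at 4,7)

[0,11] 'a'=='a' → l++,r--
[1,10] 'd'=='d' → l++,r--
[2,9] 'b'=='b' → l++,r--
[3,8] 'a'=='a' → l++,r--
[4,7] 'a'!='c' → stop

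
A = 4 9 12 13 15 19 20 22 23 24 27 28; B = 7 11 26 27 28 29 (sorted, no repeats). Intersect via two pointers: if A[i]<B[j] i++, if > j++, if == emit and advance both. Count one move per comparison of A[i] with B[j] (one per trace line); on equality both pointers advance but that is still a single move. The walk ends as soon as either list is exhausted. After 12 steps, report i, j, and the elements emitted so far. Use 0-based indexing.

[i=0,j=0] 4<7 → i++
[i=1,j=0] 9>7 → j++
[i=1,j=1] 9<11 → i++
[i=2,j=1] 12>11 → j++
[i=2,j=2] 12<26 → i++
[i=3,j=2] 13<26 → i++
[i=4,j=2] 15<26 → i++
[i=5,j=2] 19<26 → i++
[i=6,j=2] 20<26 → i++
[i=7,j=2] 22<26 → i++
[i=8,j=2] 23<26 → i++
[i=9,j=2] 24<26 → i++

i=10, j=2, emitted=[]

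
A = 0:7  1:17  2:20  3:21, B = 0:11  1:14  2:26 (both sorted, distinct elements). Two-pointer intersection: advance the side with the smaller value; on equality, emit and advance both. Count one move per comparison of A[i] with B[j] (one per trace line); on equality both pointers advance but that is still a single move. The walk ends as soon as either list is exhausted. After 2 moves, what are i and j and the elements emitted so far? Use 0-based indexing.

i=1, j=1, emitted=[]

[i=0,j=0] 7<11 → i++
[i=1,j=0] 17>11 → j++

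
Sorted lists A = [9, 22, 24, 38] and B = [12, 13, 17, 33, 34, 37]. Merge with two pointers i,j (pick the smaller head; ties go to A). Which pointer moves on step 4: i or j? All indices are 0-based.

j

i=0 j=0: A[i]=9<=B[j]=12 take 9, i++
i=1 j=0: A[i]=22>B[j]=12 take 12, j++
i=1 j=1: A[i]=22>B[j]=13 take 13, j++
i=1 j=2: A[i]=22>B[j]=17 take 17, j++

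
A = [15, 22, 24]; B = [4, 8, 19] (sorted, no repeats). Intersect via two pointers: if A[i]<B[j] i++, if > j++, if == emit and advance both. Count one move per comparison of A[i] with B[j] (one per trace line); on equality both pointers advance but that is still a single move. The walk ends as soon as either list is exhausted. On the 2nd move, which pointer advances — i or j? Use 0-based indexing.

i=0 j=0: 15>4, j++
i=0 j=1: 15>8, j++

j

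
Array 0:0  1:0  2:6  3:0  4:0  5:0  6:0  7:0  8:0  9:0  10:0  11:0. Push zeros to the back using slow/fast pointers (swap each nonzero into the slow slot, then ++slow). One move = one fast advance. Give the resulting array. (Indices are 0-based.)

slow=0 fast=0: a[fast]=0, fast++
slow=0 fast=1: a[fast]=0, fast++
slow=0 fast=2: a[fast]=6≠0 swap→a[0]=6, slow++,fast++
slow=1 fast=3: a[fast]=0, fast++
slow=1 fast=4: a[fast]=0, fast++
slow=1 fast=5: a[fast]=0, fast++
slow=1 fast=6: a[fast]=0, fast++
slow=1 fast=7: a[fast]=0, fast++
slow=1 fast=8: a[fast]=0, fast++
slow=1 fast=9: a[fast]=0, fast++
slow=1 fast=10: a[fast]=0, fast++
slow=1 fast=11: a[fast]=0, fast++

[6, 0, 0, 0, 0, 0, 0, 0, 0, 0, 0, 0]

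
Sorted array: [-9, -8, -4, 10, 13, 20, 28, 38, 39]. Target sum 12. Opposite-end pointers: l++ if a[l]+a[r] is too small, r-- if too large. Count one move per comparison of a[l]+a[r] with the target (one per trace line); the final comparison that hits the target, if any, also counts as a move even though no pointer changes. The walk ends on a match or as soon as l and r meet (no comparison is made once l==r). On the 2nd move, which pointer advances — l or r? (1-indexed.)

r

[1,9] -9+39=30 >12 → r--
[1,8] -9+38=29 >12 → r--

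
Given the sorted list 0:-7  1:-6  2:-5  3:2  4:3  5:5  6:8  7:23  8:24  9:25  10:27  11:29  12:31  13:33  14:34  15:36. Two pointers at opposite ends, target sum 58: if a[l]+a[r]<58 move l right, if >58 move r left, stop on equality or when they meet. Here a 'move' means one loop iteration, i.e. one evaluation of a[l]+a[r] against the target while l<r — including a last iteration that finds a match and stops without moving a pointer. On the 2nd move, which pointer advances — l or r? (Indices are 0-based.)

[0,15] -7+36=29 <58 → l++
[1,15] -6+36=30 <58 → l++

l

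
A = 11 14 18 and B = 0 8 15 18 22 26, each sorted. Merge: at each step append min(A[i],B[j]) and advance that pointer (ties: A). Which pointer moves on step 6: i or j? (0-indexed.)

[i=0,j=0] A[i]=11>B[j]=0 take 0 → j++
[i=0,j=1] A[i]=11>B[j]=8 take 8 → j++
[i=0,j=2] A[i]=11<=B[j]=15 take 11 → i++
[i=1,j=2] A[i]=14<=B[j]=15 take 14 → i++
[i=2,j=2] A[i]=18>B[j]=15 take 15 → j++
[i=2,j=3] A[i]=18<=B[j]=18 take 18 → i++

i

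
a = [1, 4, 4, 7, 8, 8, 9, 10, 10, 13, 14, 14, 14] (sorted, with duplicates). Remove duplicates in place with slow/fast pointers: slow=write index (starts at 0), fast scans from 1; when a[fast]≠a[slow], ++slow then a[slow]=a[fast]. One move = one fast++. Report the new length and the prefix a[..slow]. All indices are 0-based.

length 8; prefix = [1, 4, 7, 8, 9, 10, 13, 14]

slow=0 fast=1: a[fast]=4≠a[slow]=1 write a[1]=4, slow++,fast++
slow=1 fast=2: a[fast]=4=a[slow] dup, fast++
slow=1 fast=3: a[fast]=7≠a[slow]=4 write a[2]=7, slow++,fast++
slow=2 fast=4: a[fast]=8≠a[slow]=7 write a[3]=8, slow++,fast++
slow=3 fast=5: a[fast]=8=a[slow] dup, fast++
slow=3 fast=6: a[fast]=9≠a[slow]=8 write a[4]=9, slow++,fast++
slow=4 fast=7: a[fast]=10≠a[slow]=9 write a[5]=10, slow++,fast++
slow=5 fast=8: a[fast]=10=a[slow] dup, fast++
slow=5 fast=9: a[fast]=13≠a[slow]=10 write a[6]=13, slow++,fast++
slow=6 fast=10: a[fast]=14≠a[slow]=13 write a[7]=14, slow++,fast++
slow=7 fast=11: a[fast]=14=a[slow] dup, fast++
slow=7 fast=12: a[fast]=14=a[slow] dup, fast++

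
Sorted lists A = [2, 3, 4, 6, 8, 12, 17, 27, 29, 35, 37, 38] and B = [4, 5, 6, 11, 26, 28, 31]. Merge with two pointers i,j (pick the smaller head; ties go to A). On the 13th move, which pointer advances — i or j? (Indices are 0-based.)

i

i=0 j=0: A[i]=2<=B[j]=4 take 2, i++
i=1 j=0: A[i]=3<=B[j]=4 take 3, i++
i=2 j=0: A[i]=4<=B[j]=4 take 4, i++
i=3 j=0: A[i]=6>B[j]=4 take 4, j++
i=3 j=1: A[i]=6>B[j]=5 take 5, j++
i=3 j=2: A[i]=6<=B[j]=6 take 6, i++
i=4 j=2: A[i]=8>B[j]=6 take 6, j++
i=4 j=3: A[i]=8<=B[j]=11 take 8, i++
i=5 j=3: A[i]=12>B[j]=11 take 11, j++
i=5 j=4: A[i]=12<=B[j]=26 take 12, i++
i=6 j=4: A[i]=17<=B[j]=26 take 17, i++
i=7 j=4: A[i]=27>B[j]=26 take 26, j++
i=7 j=5: A[i]=27<=B[j]=28 take 27, i++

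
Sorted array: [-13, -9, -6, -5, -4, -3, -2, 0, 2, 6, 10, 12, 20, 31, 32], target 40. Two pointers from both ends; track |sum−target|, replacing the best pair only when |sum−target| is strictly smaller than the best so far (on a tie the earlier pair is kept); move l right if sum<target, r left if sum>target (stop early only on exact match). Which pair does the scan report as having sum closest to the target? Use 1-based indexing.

pair (10, 31) with sum 41 (|Δ|=1)

l=1 r=15: -13+32=19 d=21 *, l++
l=2 r=15: -9+32=23 d=17 *, l++
l=3 r=15: -6+32=26 d=14 *, l++
l=4 r=15: -5+32=27 d=13 *, l++
l=5 r=15: -4+32=28 d=12 *, l++
l=6 r=15: -3+32=29 d=11 *, l++
l=7 r=15: -2+32=30 d=10 *, l++
l=8 r=15: 0+32=32 d=8 *, l++
l=9 r=15: 2+32=34 d=6 *, l++
l=10 r=15: 6+32=38 d=2 *, l++
l=11 r=15: 10+32=42 d=2, r--
l=11 r=14: 10+31=41 d=1 *, r--
l=11 r=13: 10+20=30 d=10, l++
l=12 r=13: 12+20=32 d=8, l++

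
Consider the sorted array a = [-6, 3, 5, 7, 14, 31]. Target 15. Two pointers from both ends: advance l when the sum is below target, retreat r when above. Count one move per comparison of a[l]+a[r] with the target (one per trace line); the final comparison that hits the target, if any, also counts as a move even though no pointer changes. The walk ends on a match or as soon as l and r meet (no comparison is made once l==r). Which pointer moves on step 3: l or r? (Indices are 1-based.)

[1,6] -6+31=25 >15 → r--
[1,5] -6+14=8 <15 → l++
[2,5] 3+14=17 >15 → r--

r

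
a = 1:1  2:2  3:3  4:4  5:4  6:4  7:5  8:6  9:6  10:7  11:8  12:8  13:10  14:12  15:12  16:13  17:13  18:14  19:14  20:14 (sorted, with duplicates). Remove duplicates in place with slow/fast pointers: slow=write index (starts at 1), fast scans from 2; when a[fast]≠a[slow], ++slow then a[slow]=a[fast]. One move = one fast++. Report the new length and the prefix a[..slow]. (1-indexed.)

length 12; prefix = [1, 2, 3, 4, 5, 6, 7, 8, 10, 12, 13, 14]

(s=1,f=2) a[fast]=2≠a[slow]=1 write a[2]=2 → slow++,fast++
(s=2,f=3) a[fast]=3≠a[slow]=2 write a[3]=3 → slow++,fast++
(s=3,f=4) a[fast]=4≠a[slow]=3 write a[4]=4 → slow++,fast++
(s=4,f=5) a[fast]=4=a[slow] dup → fast++
(s=4,f=6) a[fast]=4=a[slow] dup → fast++
(s=4,f=7) a[fast]=5≠a[slow]=4 write a[5]=5 → slow++,fast++
(s=5,f=8) a[fast]=6≠a[slow]=5 write a[6]=6 → slow++,fast++
(s=6,f=9) a[fast]=6=a[slow] dup → fast++
(s=6,f=10) a[fast]=7≠a[slow]=6 write a[7]=7 → slow++,fast++
(s=7,f=11) a[fast]=8≠a[slow]=7 write a[8]=8 → slow++,fast++
(s=8,f=12) a[fast]=8=a[slow] dup → fast++
(s=8,f=13) a[fast]=10≠a[slow]=8 write a[9]=10 → slow++,fast++
(s=9,f=14) a[fast]=12≠a[slow]=10 write a[10]=12 → slow++,fast++
(s=10,f=15) a[fast]=12=a[slow] dup → fast++
(s=10,f=16) a[fast]=13≠a[slow]=12 write a[11]=13 → slow++,fast++
(s=11,f=17) a[fast]=13=a[slow] dup → fast++
(s=11,f=18) a[fast]=14≠a[slow]=13 write a[12]=14 → slow++,fast++
(s=12,f=19) a[fast]=14=a[slow] dup → fast++
(s=12,f=20) a[fast]=14=a[slow] dup → fast++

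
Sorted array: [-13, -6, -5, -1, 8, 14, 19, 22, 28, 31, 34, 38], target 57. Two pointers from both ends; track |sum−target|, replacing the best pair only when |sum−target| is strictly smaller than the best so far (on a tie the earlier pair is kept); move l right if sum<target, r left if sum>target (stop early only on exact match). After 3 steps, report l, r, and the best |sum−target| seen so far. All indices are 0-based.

l=0 r=11: -13+38=25 d=32 *, l++
l=1 r=11: -6+38=32 d=25 *, l++
l=2 r=11: -5+38=33 d=24 *, l++

l=3, r=11, best |Δ|=24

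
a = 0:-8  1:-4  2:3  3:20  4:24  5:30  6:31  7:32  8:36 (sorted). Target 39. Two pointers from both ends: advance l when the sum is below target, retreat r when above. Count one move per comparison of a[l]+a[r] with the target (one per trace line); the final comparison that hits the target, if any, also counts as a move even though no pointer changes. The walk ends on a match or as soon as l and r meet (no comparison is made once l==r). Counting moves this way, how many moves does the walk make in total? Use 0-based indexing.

[0,8] -8+36=28 <39 → l++
[1,8] -4+36=32 <39 → l++
[2,8] 3+36=39 → found

3 moves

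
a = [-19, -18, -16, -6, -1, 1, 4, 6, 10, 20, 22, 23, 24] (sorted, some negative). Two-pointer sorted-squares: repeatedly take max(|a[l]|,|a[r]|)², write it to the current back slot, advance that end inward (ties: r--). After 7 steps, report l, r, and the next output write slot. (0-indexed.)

l=3, r=8, next write slot=5

[0,12] |-19|<=|24| out[12]=576 → r--
[0,11] |-19|<=|23| out[11]=529 → r--
[0,10] |-19|<=|22| out[10]=484 → r--
[0,9] |-19|<=|20| out[9]=400 → r--
[0,8] |-19|>|10| out[8]=361 → l++
[1,8] |-18|>|10| out[7]=324 → l++
[2,8] |-16|>|10| out[6]=256 → l++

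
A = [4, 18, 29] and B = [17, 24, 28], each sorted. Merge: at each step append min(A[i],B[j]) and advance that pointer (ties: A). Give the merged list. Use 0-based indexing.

i=0 j=0: A[i]=4<=B[j]=17 take 4, i++
i=1 j=0: A[i]=18>B[j]=17 take 17, j++
i=1 j=1: A[i]=18<=B[j]=24 take 18, i++
i=2 j=1: A[i]=29>B[j]=24 take 24, j++
i=2 j=2: A[i]=29>B[j]=28 take 28, j++
i=2 j=3: B done, take A[i]=29, i++

[4, 17, 18, 24, 28, 29]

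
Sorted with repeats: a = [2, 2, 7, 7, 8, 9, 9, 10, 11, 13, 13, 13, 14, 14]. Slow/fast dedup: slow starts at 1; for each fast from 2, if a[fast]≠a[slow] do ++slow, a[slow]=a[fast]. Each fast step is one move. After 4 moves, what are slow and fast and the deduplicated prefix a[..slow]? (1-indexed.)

slow=3, fast=6, prefix=[2, 7, 8]

(s=1,f=2) a[fast]=2=a[slow] dup → fast++
(s=1,f=3) a[fast]=7≠a[slow]=2 write a[2]=7 → slow++,fast++
(s=2,f=4) a[fast]=7=a[slow] dup → fast++
(s=2,f=5) a[fast]=8≠a[slow]=7 write a[3]=8 → slow++,fast++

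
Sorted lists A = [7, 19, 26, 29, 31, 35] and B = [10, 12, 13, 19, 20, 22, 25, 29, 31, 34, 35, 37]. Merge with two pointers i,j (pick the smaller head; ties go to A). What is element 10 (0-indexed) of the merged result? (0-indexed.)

i=0 j=0: A[i]=7<=B[j]=10 take 7, i++
i=1 j=0: A[i]=19>B[j]=10 take 10, j++
i=1 j=1: A[i]=19>B[j]=12 take 12, j++
i=1 j=2: A[i]=19>B[j]=13 take 13, j++
i=1 j=3: A[i]=19<=B[j]=19 take 19, i++
i=2 j=3: A[i]=26>B[j]=19 take 19, j++
i=2 j=4: A[i]=26>B[j]=20 take 20, j++
i=2 j=5: A[i]=26>B[j]=22 take 22, j++
i=2 j=6: A[i]=26>B[j]=25 take 25, j++
i=2 j=7: A[i]=26<=B[j]=29 take 26, i++
i=3 j=7: A[i]=29<=B[j]=29 take 29, i++
i=4 j=7: A[i]=31>B[j]=29 take 29, j++
i=4 j=8: A[i]=31<=B[j]=31 take 31, i++
i=5 j=8: A[i]=35>B[j]=31 take 31, j++
i=5 j=9: A[i]=35>B[j]=34 take 34, j++
i=5 j=10: A[i]=35<=B[j]=35 take 35, i++
i=6 j=10: A done, take B[j]=35, j++
i=6 j=11: A done, take B[j]=37, j++

merged[10] = 29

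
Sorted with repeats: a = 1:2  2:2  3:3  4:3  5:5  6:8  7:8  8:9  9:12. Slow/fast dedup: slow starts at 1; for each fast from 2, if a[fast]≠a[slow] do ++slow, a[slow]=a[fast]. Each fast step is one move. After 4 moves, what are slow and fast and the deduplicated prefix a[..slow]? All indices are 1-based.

(s=1,f=2) a[fast]=2=a[slow] dup → fast++
(s=1,f=3) a[fast]=3≠a[slow]=2 write a[2]=3 → slow++,fast++
(s=2,f=4) a[fast]=3=a[slow] dup → fast++
(s=2,f=5) a[fast]=5≠a[slow]=3 write a[3]=5 → slow++,fast++

slow=3, fast=6, prefix=[2, 3, 5]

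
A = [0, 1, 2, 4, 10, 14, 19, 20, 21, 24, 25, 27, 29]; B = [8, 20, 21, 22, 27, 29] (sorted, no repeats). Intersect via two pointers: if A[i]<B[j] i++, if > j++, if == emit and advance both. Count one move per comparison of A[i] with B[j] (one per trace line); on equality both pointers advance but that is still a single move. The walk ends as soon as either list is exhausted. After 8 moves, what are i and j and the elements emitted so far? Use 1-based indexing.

i=1 j=1: 0<8, i++
i=2 j=1: 1<8, i++
i=3 j=1: 2<8, i++
i=4 j=1: 4<8, i++
i=5 j=1: 10>8, j++
i=5 j=2: 10<20, i++
i=6 j=2: 14<20, i++
i=7 j=2: 19<20, i++

i=8, j=2, emitted=[]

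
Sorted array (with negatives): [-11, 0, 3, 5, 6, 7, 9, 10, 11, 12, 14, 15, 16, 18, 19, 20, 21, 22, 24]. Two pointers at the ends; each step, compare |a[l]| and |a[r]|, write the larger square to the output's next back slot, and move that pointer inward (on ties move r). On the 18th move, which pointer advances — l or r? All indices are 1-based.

r

l=1 r=19: |-11|<=|24| out[19]=576, r--
l=1 r=18: |-11|<=|22| out[18]=484, r--
l=1 r=17: |-11|<=|21| out[17]=441, r--
l=1 r=16: |-11|<=|20| out[16]=400, r--
l=1 r=15: |-11|<=|19| out[15]=361, r--
l=1 r=14: |-11|<=|18| out[14]=324, r--
l=1 r=13: |-11|<=|16| out[13]=256, r--
l=1 r=12: |-11|<=|15| out[12]=225, r--
l=1 r=11: |-11|<=|14| out[11]=196, r--
l=1 r=10: |-11|<=|12| out[10]=144, r--
l=1 r=9: |-11|<=|11| out[9]=121, r--
l=1 r=8: |-11|>|10| out[8]=121, l++
l=2 r=8: |0|<=|10| out[7]=100, r--
l=2 r=7: |0|<=|9| out[6]=81, r--
l=2 r=6: |0|<=|7| out[5]=49, r--
l=2 r=5: |0|<=|6| out[4]=36, r--
l=2 r=4: |0|<=|5| out[3]=25, r--
l=2 r=3: |0|<=|3| out[2]=9, r--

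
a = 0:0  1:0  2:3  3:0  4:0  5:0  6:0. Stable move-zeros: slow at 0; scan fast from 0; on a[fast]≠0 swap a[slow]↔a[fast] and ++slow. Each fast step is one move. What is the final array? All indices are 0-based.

slow=0 fast=0: a[fast]=0, fast++
slow=0 fast=1: a[fast]=0, fast++
slow=0 fast=2: a[fast]=3≠0 swap→a[0]=3, slow++,fast++
slow=1 fast=3: a[fast]=0, fast++
slow=1 fast=4: a[fast]=0, fast++
slow=1 fast=5: a[fast]=0, fast++
slow=1 fast=6: a[fast]=0, fast++

[3, 0, 0, 0, 0, 0, 0]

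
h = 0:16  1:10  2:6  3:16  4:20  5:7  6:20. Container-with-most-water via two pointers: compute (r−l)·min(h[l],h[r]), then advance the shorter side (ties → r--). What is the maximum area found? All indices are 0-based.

max area = 96

l=0 r=6: min(16,20)*6=96 best=96 *, l++
l=1 r=6: min(10,20)*5=50 best=96, l++
l=2 r=6: min(6,20)*4=24 best=96, l++
l=3 r=6: min(16,20)*3=48 best=96, l++
l=4 r=6: min(20,20)*2=40 best=96, r--
l=4 r=5: min(20,7)*1=7 best=96, r--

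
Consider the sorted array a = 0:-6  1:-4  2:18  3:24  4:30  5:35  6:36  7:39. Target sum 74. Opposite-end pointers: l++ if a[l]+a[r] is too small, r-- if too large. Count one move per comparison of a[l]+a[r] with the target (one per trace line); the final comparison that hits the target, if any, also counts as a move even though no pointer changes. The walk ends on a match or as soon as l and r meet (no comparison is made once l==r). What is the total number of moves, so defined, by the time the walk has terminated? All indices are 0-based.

[0,7] -6+39=33 <74 → l++
[1,7] -4+39=35 <74 → l++
[2,7] 18+39=57 <74 → l++
[3,7] 24+39=63 <74 → l++
[4,7] 30+39=69 <74 → l++
[5,7] 35+39=74 → found

6 moves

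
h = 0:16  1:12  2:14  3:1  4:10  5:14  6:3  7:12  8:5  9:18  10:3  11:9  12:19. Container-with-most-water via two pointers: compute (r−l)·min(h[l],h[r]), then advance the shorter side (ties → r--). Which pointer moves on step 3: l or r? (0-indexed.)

[0,12] min(16,19)*12=192 best=192 * → l++
[1,12] min(12,19)*11=132 best=192 → l++
[2,12] min(14,19)*10=140 best=192 → l++

l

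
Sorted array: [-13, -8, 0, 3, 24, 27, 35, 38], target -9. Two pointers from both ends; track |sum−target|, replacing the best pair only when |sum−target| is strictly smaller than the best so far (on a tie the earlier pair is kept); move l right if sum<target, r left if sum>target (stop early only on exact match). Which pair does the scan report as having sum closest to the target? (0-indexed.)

l=0 r=7: -13+38=25 d=34 *, r--
l=0 r=6: -13+35=22 d=31 *, r--
l=0 r=5: -13+27=14 d=23 *, r--
l=0 r=4: -13+24=11 d=20 *, r--
l=0 r=3: -13+3=-10 d=1 *, l++
l=1 r=3: -8+3=-5 d=4, r--
l=1 r=2: -8+0=-8 d=1, r--

pair (-13, 3) with sum -10 (|Δ|=1)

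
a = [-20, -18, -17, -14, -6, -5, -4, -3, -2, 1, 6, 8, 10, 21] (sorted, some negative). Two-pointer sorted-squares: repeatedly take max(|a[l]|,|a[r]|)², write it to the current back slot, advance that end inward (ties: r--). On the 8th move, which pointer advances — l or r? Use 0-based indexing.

r

[0,13] |-20|<=|21| out[13]=441 → r--
[0,12] |-20|>|10| out[12]=400 → l++
[1,12] |-18|>|10| out[11]=324 → l++
[2,12] |-17|>|10| out[10]=289 → l++
[3,12] |-14|>|10| out[9]=196 → l++
[4,12] |-6|<=|10| out[8]=100 → r--
[4,11] |-6|<=|8| out[7]=64 → r--
[4,10] |-6|<=|6| out[6]=36 → r--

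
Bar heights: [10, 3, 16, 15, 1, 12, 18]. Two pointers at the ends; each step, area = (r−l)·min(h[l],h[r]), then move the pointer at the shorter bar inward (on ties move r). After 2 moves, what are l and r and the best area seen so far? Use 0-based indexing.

l=2, r=6, best area=60

l=0 r=6: min(10,18)*6=60 best=60 *, l++
l=1 r=6: min(3,18)*5=15 best=60, l++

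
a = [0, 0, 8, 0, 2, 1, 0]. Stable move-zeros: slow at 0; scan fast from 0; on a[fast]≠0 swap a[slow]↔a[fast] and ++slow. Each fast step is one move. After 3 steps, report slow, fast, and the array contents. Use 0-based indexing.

slow=1, fast=3, a=[8, 0, 0, 0, 2, 1, 0]

slow=0 fast=0: a[fast]=0, fast++
slow=0 fast=1: a[fast]=0, fast++
slow=0 fast=2: a[fast]=8≠0 swap→a[0]=8, slow++,fast++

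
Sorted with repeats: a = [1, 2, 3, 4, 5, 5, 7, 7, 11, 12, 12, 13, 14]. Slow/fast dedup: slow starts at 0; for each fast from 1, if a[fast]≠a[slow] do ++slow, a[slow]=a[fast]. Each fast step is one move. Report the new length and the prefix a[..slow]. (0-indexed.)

(s=0,f=1) a[fast]=2≠a[slow]=1 write a[1]=2 → slow++,fast++
(s=1,f=2) a[fast]=3≠a[slow]=2 write a[2]=3 → slow++,fast++
(s=2,f=3) a[fast]=4≠a[slow]=3 write a[3]=4 → slow++,fast++
(s=3,f=4) a[fast]=5≠a[slow]=4 write a[4]=5 → slow++,fast++
(s=4,f=5) a[fast]=5=a[slow] dup → fast++
(s=4,f=6) a[fast]=7≠a[slow]=5 write a[5]=7 → slow++,fast++
(s=5,f=7) a[fast]=7=a[slow] dup → fast++
(s=5,f=8) a[fast]=11≠a[slow]=7 write a[6]=11 → slow++,fast++
(s=6,f=9) a[fast]=12≠a[slow]=11 write a[7]=12 → slow++,fast++
(s=7,f=10) a[fast]=12=a[slow] dup → fast++
(s=7,f=11) a[fast]=13≠a[slow]=12 write a[8]=13 → slow++,fast++
(s=8,f=12) a[fast]=14≠a[slow]=13 write a[9]=14 → slow++,fast++

length 10; prefix = [1, 2, 3, 4, 5, 7, 11, 12, 13, 14]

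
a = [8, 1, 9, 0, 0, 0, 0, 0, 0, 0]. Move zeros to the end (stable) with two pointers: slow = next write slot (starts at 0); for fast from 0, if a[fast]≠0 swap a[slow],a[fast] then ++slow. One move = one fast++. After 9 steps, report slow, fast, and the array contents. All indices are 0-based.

slow=3, fast=9, a=[8, 1, 9, 0, 0, 0, 0, 0, 0, 0]

(s=0,f=0) a[fast]=8≠0 swap→a[0]=8 → slow++,fast++
(s=1,f=1) a[fast]=1≠0 swap→a[1]=1 → slow++,fast++
(s=2,f=2) a[fast]=9≠0 swap→a[2]=9 → slow++,fast++
(s=3,f=3) a[fast]=0 → fast++
(s=3,f=4) a[fast]=0 → fast++
(s=3,f=5) a[fast]=0 → fast++
(s=3,f=6) a[fast]=0 → fast++
(s=3,f=7) a[fast]=0 → fast++
(s=3,f=8) a[fast]=0 → fast++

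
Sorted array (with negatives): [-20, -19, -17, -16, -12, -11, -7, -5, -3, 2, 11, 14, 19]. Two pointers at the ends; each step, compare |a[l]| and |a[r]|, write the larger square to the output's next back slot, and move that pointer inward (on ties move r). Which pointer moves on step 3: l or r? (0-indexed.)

l

[0,12] |-20|>|19| out[12]=400 → l++
[1,12] |-19|<=|19| out[11]=361 → r--
[1,11] |-19|>|14| out[10]=361 → l++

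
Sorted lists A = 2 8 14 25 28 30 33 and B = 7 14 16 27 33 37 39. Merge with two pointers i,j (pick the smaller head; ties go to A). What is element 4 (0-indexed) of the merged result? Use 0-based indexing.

[i=0,j=0] A[i]=2<=B[j]=7 take 2 → i++
[i=1,j=0] A[i]=8>B[j]=7 take 7 → j++
[i=1,j=1] A[i]=8<=B[j]=14 take 8 → i++
[i=2,j=1] A[i]=14<=B[j]=14 take 14 → i++
[i=3,j=1] A[i]=25>B[j]=14 take 14 → j++
[i=3,j=2] A[i]=25>B[j]=16 take 16 → j++
[i=3,j=3] A[i]=25<=B[j]=27 take 25 → i++
[i=4,j=3] A[i]=28>B[j]=27 take 27 → j++
[i=4,j=4] A[i]=28<=B[j]=33 take 28 → i++
[i=5,j=4] A[i]=30<=B[j]=33 take 30 → i++
[i=6,j=4] A[i]=33<=B[j]=33 take 33 → i++
[i=7,j=4] A done, take B[j]=33 → j++
[i=7,j=5] A done, take B[j]=37 → j++
[i=7,j=6] A done, take B[j]=39 → j++

merged[4] = 14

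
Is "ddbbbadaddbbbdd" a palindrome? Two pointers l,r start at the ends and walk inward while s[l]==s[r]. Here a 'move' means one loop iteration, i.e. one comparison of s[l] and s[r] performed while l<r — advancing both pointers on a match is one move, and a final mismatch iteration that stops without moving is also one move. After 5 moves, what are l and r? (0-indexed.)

l=0 r=14: 'd'=='d', l++,r--
l=1 r=13: 'd'=='d', l++,r--
l=2 r=12: 'b'=='b', l++,r--
l=3 r=11: 'b'=='b', l++,r--
l=4 r=10: 'b'=='b', l++,r--

l=5, r=9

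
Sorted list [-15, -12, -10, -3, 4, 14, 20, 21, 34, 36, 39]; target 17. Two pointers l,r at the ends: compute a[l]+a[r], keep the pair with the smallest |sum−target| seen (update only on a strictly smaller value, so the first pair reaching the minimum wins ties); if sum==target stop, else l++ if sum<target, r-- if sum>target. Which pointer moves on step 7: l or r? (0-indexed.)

l=0 r=10: -15+39=24 d=7 *, r--
l=0 r=9: -15+36=21 d=4 *, r--
l=0 r=8: -15+34=19 d=2 *, r--
l=0 r=7: -15+21=6 d=11, l++
l=1 r=7: -12+21=9 d=8, l++
l=2 r=7: -10+21=11 d=6, l++
l=3 r=7: -3+21=18 d=1 *, r--

r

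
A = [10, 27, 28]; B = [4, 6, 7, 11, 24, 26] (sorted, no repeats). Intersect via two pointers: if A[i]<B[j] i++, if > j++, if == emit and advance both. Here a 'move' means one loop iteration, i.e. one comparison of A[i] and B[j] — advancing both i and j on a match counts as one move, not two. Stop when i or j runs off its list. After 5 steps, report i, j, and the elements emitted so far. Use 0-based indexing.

i=0 j=0: 10>4, j++
i=0 j=1: 10>6, j++
i=0 j=2: 10>7, j++
i=0 j=3: 10<11, i++
i=1 j=3: 27>11, j++

i=1, j=4, emitted=[]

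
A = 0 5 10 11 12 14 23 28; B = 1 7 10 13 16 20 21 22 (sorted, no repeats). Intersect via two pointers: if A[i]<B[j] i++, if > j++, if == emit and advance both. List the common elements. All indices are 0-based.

i=0 j=0: 0<1, i++
i=1 j=0: 5>1, j++
i=1 j=1: 5<7, i++
i=2 j=1: 10>7, j++
i=2 j=2: 10==10 emit, i++,j++
i=3 j=3: 11<13, i++
i=4 j=3: 12<13, i++
i=5 j=3: 14>13, j++
i=5 j=4: 14<16, i++
i=6 j=4: 23>16, j++
i=6 j=5: 23>20, j++
i=6 j=6: 23>21, j++
i=6 j=7: 23>22, j++

intersection = [10]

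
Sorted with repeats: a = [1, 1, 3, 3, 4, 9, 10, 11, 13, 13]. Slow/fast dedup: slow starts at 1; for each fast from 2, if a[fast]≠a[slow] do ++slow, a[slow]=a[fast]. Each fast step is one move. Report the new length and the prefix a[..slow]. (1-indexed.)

length 7; prefix = [1, 3, 4, 9, 10, 11, 13]

slow=1 fast=2: a[fast]=1=a[slow] dup, fast++
slow=1 fast=3: a[fast]=3≠a[slow]=1 write a[2]=3, slow++,fast++
slow=2 fast=4: a[fast]=3=a[slow] dup, fast++
slow=2 fast=5: a[fast]=4≠a[slow]=3 write a[3]=4, slow++,fast++
slow=3 fast=6: a[fast]=9≠a[slow]=4 write a[4]=9, slow++,fast++
slow=4 fast=7: a[fast]=10≠a[slow]=9 write a[5]=10, slow++,fast++
slow=5 fast=8: a[fast]=11≠a[slow]=10 write a[6]=11, slow++,fast++
slow=6 fast=9: a[fast]=13≠a[slow]=11 write a[7]=13, slow++,fast++
slow=7 fast=10: a[fast]=13=a[slow] dup, fast++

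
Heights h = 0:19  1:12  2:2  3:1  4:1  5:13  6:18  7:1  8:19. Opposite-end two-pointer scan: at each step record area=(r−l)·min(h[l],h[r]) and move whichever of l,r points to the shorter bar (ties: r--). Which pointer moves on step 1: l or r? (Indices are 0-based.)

r

l=0 r=8: min(19,19)*8=152 best=152 *, r--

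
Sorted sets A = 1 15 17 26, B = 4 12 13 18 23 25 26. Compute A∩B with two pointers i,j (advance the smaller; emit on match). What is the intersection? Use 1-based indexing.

intersection = [26]

[i=1,j=1] 1<4 → i++
[i=2,j=1] 15>4 → j++
[i=2,j=2] 15>12 → j++
[i=2,j=3] 15>13 → j++
[i=2,j=4] 15<18 → i++
[i=3,j=4] 17<18 → i++
[i=4,j=4] 26>18 → j++
[i=4,j=5] 26>23 → j++
[i=4,j=6] 26>25 → j++
[i=4,j=7] 26==26 emit → i++,j++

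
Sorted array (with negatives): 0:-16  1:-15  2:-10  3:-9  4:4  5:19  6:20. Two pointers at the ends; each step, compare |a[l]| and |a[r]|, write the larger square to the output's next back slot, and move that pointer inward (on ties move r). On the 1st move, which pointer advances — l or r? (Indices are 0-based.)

r

l=0 r=6: |-16|<=|20| out[6]=400, r--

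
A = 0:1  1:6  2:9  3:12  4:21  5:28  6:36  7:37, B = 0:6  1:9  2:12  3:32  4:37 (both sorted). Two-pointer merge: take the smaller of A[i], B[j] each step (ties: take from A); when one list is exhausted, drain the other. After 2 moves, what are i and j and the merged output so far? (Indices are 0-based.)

[i=0,j=0] A[i]=1<=B[j]=6 take 1 → i++
[i=1,j=0] A[i]=6<=B[j]=6 take 6 → i++

i=2, j=0, merged so far=[1, 6]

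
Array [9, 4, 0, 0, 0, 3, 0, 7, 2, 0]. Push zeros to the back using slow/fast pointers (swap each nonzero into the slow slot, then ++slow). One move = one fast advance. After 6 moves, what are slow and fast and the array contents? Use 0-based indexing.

slow=0 fast=0: a[fast]=9≠0 swap→a[0]=9, slow++,fast++
slow=1 fast=1: a[fast]=4≠0 swap→a[1]=4, slow++,fast++
slow=2 fast=2: a[fast]=0, fast++
slow=2 fast=3: a[fast]=0, fast++
slow=2 fast=4: a[fast]=0, fast++
slow=2 fast=5: a[fast]=3≠0 swap→a[2]=3, slow++,fast++

slow=3, fast=6, a=[9, 4, 3, 0, 0, 0, 0, 7, 2, 0]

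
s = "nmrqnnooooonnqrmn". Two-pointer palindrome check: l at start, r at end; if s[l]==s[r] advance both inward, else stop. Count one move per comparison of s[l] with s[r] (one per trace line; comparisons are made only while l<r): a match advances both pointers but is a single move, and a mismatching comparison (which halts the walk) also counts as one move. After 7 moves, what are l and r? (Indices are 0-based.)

[0,16] 'n'=='n' → l++,r--
[1,15] 'm'=='m' → l++,r--
[2,14] 'r'=='r' → l++,r--
[3,13] 'q'=='q' → l++,r--
[4,12] 'n'=='n' → l++,r--
[5,11] 'n'=='n' → l++,r--
[6,10] 'o'=='o' → l++,r--

l=7, r=9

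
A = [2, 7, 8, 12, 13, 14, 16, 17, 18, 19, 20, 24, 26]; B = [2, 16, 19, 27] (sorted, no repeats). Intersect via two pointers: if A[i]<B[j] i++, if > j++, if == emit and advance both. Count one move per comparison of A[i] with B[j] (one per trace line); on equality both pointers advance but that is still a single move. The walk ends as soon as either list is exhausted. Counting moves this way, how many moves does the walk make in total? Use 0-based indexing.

[i=0,j=0] 2==2 emit → i++,j++
[i=1,j=1] 7<16 → i++
[i=2,j=1] 8<16 → i++
[i=3,j=1] 12<16 → i++
[i=4,j=1] 13<16 → i++
[i=5,j=1] 14<16 → i++
[i=6,j=1] 16==16 emit → i++,j++
[i=7,j=2] 17<19 → i++
[i=8,j=2] 18<19 → i++
[i=9,j=2] 19==19 emit → i++,j++
[i=10,j=3] 20<27 → i++
[i=11,j=3] 24<27 → i++
[i=12,j=3] 26<27 → i++

13 moves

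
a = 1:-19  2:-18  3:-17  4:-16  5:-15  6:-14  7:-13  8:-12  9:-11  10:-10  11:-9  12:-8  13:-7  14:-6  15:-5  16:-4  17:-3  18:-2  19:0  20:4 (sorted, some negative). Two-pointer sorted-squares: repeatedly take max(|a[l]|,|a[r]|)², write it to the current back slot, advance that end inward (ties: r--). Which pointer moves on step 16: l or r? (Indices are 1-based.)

r

l=1 r=20: |-19|>|4| out[20]=361, l++
l=2 r=20: |-18|>|4| out[19]=324, l++
l=3 r=20: |-17|>|4| out[18]=289, l++
l=4 r=20: |-16|>|4| out[17]=256, l++
l=5 r=20: |-15|>|4| out[16]=225, l++
l=6 r=20: |-14|>|4| out[15]=196, l++
l=7 r=20: |-13|>|4| out[14]=169, l++
l=8 r=20: |-12|>|4| out[13]=144, l++
l=9 r=20: |-11|>|4| out[12]=121, l++
l=10 r=20: |-10|>|4| out[11]=100, l++
l=11 r=20: |-9|>|4| out[10]=81, l++
l=12 r=20: |-8|>|4| out[9]=64, l++
l=13 r=20: |-7|>|4| out[8]=49, l++
l=14 r=20: |-6|>|4| out[7]=36, l++
l=15 r=20: |-5|>|4| out[6]=25, l++
l=16 r=20: |-4|<=|4| out[5]=16, r--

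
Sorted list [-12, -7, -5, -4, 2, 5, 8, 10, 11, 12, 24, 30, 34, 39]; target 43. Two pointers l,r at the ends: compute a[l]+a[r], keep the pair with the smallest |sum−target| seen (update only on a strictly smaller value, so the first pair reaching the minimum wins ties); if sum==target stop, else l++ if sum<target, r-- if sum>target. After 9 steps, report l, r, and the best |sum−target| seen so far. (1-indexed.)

l=8, r=12, best |Δ|=1

l=1 r=14: -12+39=27 d=16 *, l++
l=2 r=14: -7+39=32 d=11 *, l++
l=3 r=14: -5+39=34 d=9 *, l++
l=4 r=14: -4+39=35 d=8 *, l++
l=5 r=14: 2+39=41 d=2 *, l++
l=6 r=14: 5+39=44 d=1 *, r--
l=6 r=13: 5+34=39 d=4, l++
l=7 r=13: 8+34=42 d=1, l++
l=8 r=13: 10+34=44 d=1, r--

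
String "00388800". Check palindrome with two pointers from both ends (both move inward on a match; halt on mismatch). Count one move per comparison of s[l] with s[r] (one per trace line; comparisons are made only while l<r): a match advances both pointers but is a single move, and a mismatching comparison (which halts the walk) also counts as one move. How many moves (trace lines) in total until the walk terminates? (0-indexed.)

[0,7] '0'=='0' → l++,r--
[1,6] '0'=='0' → l++,r--
[2,5] '3'!='8' → stop

3 moves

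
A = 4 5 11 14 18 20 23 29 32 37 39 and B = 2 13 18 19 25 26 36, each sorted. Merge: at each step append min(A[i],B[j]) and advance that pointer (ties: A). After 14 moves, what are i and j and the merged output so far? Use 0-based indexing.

i=0 j=0: A[i]=4>B[j]=2 take 2, j++
i=0 j=1: A[i]=4<=B[j]=13 take 4, i++
i=1 j=1: A[i]=5<=B[j]=13 take 5, i++
i=2 j=1: A[i]=11<=B[j]=13 take 11, i++
i=3 j=1: A[i]=14>B[j]=13 take 13, j++
i=3 j=2: A[i]=14<=B[j]=18 take 14, i++
i=4 j=2: A[i]=18<=B[j]=18 take 18, i++
i=5 j=2: A[i]=20>B[j]=18 take 18, j++
i=5 j=3: A[i]=20>B[j]=19 take 19, j++
i=5 j=4: A[i]=20<=B[j]=25 take 20, i++
i=6 j=4: A[i]=23<=B[j]=25 take 23, i++
i=7 j=4: A[i]=29>B[j]=25 take 25, j++
i=7 j=5: A[i]=29>B[j]=26 take 26, j++
i=7 j=6: A[i]=29<=B[j]=36 take 29, i++

i=8, j=6, merged so far=[2, 4, 5, 11, 13, 14, 18, 18, 19, 20, 23, 25, 26, 29]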